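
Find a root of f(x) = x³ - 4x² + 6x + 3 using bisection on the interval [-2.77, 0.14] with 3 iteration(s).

f(x) = x³ - 4x² + 6x + 3
Initial interval: [-2.77, 0.14]

Iteration 1:
  c_1 = (-2.770000 + 0.140000)/2 = -1.315000
  f(c_1) = f(-1.315000) = -14.080831
  f(a) × f(c) ≥ 0, new interval: [-1.315000, 0.140000]
Iteration 2:
  c_2 = (-1.315000 + 0.140000)/2 = -0.587500
  f(c_2) = f(-0.587500) = -2.108404
  f(a) × f(c) ≥ 0, new interval: [-0.587500, 0.140000]
Iteration 3:
  c_3 = (-0.587500 + 0.140000)/2 = -0.223750
  f(c_3) = f(-0.223750) = 1.446042
  f(a) × f(c) < 0, new interval: [-0.587500, -0.223750]

After 3 iteration(s), the approximation is c_3 = -0.223750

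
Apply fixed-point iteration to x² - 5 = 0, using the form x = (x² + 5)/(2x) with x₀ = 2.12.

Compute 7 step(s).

Equation: x² - 5 = 0
Fixed-point form: x = (x² + 5)/(2x)
x₀ = 2.12

x_1 = g(2.120000) = 2.239245
x_2 = g(2.239245) = 2.236070
x_3 = g(2.236070) = 2.236068
x_4 = g(2.236068) = 2.236068
x_5 = g(2.236068) = 2.236068
x_6 = g(2.236068) = 2.236068
x_7 = g(2.236068) = 2.236068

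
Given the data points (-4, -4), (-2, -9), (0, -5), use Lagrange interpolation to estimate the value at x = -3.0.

Lagrange interpolation formula:
P(x) = Σ yᵢ × Lᵢ(x)
where Lᵢ(x) = Π_{j≠i} (x - xⱼ)/(xᵢ - xⱼ)

L_0(-3.0) = (-3.0 - (-2))/(-4 - (-2)) × (-3.0 - 0)/(-4 - 0) = 0.375000
L_1(-3.0) = (-3.0 - (-4))/(-2 - (-4)) × (-3.0 - 0)/(-2 - 0) = 0.750000
L_2(-3.0) = (-3.0 - (-4))/(0 - (-4)) × (-3.0 - (-2))/(0 - (-2)) = -0.125000

P(-3.0) = (-4)×L_0(-3.0) + (-9)×L_1(-3.0) + (-5)×L_2(-3.0)
P(-3.0) = -7.625000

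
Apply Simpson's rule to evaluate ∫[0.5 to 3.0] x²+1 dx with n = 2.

f(x) = x²+1
a = 0.5, b = 3.0, n = 2
h = (b - a)/n = 1.250000

Simpson's rule: (h/3)[f(x₀) + 4f(x₁) + 2f(x₂) + ... + f(xₙ)]

x_0 = 0.5000, f(x_0) = 1.250000, coefficient = 1
x_1 = 1.7500, f(x_1) = 4.062500, coefficient = 4
x_2 = 3.0000, f(x_2) = 10.000000, coefficient = 1

I ≈ (1.250000/3) × 27.500000 = 11.458333
Exact value: 11.458333
Error: 0.000000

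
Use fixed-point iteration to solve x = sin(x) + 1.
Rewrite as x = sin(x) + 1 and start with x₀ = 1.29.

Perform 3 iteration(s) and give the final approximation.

Equation: x = sin(x) + 1
Fixed-point form: x = sin(x) + 1
x₀ = 1.29

x_1 = g(1.290000) = 1.960835
x_2 = g(1.960835) = 1.924894
x_3 = g(1.924894) = 1.937960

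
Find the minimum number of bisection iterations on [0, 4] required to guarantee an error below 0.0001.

We need (b-a)/2^n ≤ 0.0001
(4 - 0)/2^n ≤ 0.0001
4/2^n ≤ 0.0001
2^n ≥ 40000
n ≥ log₂(40000) = 15.29
n ≥ 16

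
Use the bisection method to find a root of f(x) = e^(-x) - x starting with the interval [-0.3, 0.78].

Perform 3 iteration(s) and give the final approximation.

f(x) = e^(-x) - x
Initial interval: [-0.3, 0.78]

Iteration 1:
  c_1 = (-0.300000 + 0.780000)/2 = 0.240000
  f(c_1) = f(0.240000) = 0.546628
  f(a) × f(c) ≥ 0, new interval: [0.240000, 0.780000]
Iteration 2:
  c_2 = (0.240000 + 0.780000)/2 = 0.510000
  f(c_2) = f(0.510000) = 0.090496
  f(a) × f(c) ≥ 0, new interval: [0.510000, 0.780000]
Iteration 3:
  c_3 = (0.510000 + 0.780000)/2 = 0.645000
  f(c_3) = f(0.645000) = -0.120337
  f(a) × f(c) < 0, new interval: [0.510000, 0.645000]

After 3 iteration(s), the approximation is c_3 = 0.645000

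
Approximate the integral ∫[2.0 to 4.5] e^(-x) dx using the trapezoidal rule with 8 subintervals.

f(x) = e^(-x)
a = 2.0, b = 4.5, n = 8
h = (b - a)/n = 0.312500

Trapezoidal rule: (h/2)[f(x₀) + 2f(x₁) + 2f(x₂) + ... + f(xₙ)]

x_0 = 2.0000, f(x_0) = 0.135335, coefficient = 1
x_1 = 2.3125, f(x_1) = 0.099013, coefficient = 2
x_2 = 2.6250, f(x_2) = 0.072440, coefficient = 2
x_3 = 2.9375, f(x_3) = 0.052998, coefficient = 2
x_4 = 3.2500, f(x_4) = 0.038774, coefficient = 2
x_5 = 3.5625, f(x_5) = 0.028368, coefficient = 2
x_6 = 3.8750, f(x_6) = 0.020754, coefficient = 2
x_7 = 4.1875, f(x_7) = 0.015184, coefficient = 2
x_8 = 4.5000, f(x_8) = 0.011109, coefficient = 1

I ≈ (0.312500/2) × 0.801508 = 0.125236
Exact value: 0.124226
Error: 0.001009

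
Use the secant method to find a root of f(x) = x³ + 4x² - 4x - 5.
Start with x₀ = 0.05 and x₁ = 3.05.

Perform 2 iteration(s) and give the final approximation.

f(x) = x³ + 4x² - 4x - 5
x₀ = 0.05, x₁ = 3.05

Secant formula: x_{n+1} = x_n - f(x_n)(x_n - x_{n-1})/(f(x_n) - f(x_{n-1}))

Iteration 1:
  f(0.050000) = -5.189875
  f(3.050000) = 48.382625
  x_2 = 3.050000 - 48.382625×(3.050000 - 0.050000)/(48.382625 - (-5.189875))
       = 0.340627
Iteration 2:
  f(3.050000) = 48.382625
  f(0.340627) = -5.858879
  x_3 = 0.340627 - (-5.858879)×(0.340627 - 3.050000)/(-5.858879 - 48.382625)
       = 0.633279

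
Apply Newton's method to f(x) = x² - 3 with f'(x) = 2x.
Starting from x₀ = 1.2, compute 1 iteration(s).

f(x) = x² - 3
f'(x) = 2x
x₀ = 1.2

Newton-Raphson formula: x_{n+1} = x_n - f(x_n)/f'(x_n)

Iteration 1:
  f(1.200000) = -1.560000
  f'(1.200000) = 2.400000
  x_1 = 1.200000 - (-1.560000)/2.400000 = 1.850000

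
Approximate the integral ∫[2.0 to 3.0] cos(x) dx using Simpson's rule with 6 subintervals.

f(x) = cos(x)
a = 2.0, b = 3.0, n = 6
h = (b - a)/n = 0.166667

Simpson's rule: (h/3)[f(x₀) + 4f(x₁) + 2f(x₂) + ... + f(xₙ)]

x_0 = 2.0000, f(x_0) = -0.416147, coefficient = 1
x_1 = 2.1667, f(x_1) = -0.561229, coefficient = 4
x_2 = 2.3333, f(x_2) = -0.690758, coefficient = 2
x_3 = 2.5000, f(x_3) = -0.801144, coefficient = 4
x_4 = 2.6667, f(x_4) = -0.889327, coefficient = 2
x_5 = 2.8333, f(x_5) = -0.952863, coefficient = 4
x_6 = 3.0000, f(x_6) = -0.989992, coefficient = 1

I ≈ (0.166667/3) × -13.827253 = -0.768181
Exact value: -0.768177
Error: 0.000003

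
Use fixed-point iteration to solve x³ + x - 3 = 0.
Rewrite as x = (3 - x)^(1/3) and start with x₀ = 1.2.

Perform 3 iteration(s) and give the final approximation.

Equation: x³ + x - 3 = 0
Fixed-point form: x = (3 - x)^(1/3)
x₀ = 1.2

x_1 = g(1.200000) = 1.216440
x_2 = g(1.216440) = 1.212726
x_3 = g(1.212726) = 1.213567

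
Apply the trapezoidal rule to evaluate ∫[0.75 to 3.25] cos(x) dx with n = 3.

f(x) = cos(x)
a = 0.75, b = 3.25, n = 3
h = (b - a)/n = 0.833333

Trapezoidal rule: (h/2)[f(x₀) + 2f(x₁) + 2f(x₂) + ... + f(xₙ)]

x_0 = 0.7500, f(x_0) = 0.731689, coefficient = 1
x_1 = 1.5833, f(x_1) = -0.012537, coefficient = 2
x_2 = 2.4167, f(x_2) = -0.748549, coefficient = 2
x_3 = 3.2500, f(x_3) = -0.994130, coefficient = 1

I ≈ (0.833333/2) × -1.784611 = -0.743588
Exact value: -0.789834
Error: 0.046246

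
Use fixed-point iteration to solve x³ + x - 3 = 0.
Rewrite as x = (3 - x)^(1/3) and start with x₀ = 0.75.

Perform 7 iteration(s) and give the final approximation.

Equation: x³ + x - 3 = 0
Fixed-point form: x = (3 - x)^(1/3)
x₀ = 0.75

x_1 = g(0.750000) = 1.310371
x_2 = g(1.310371) = 1.191051
x_3 = g(1.191051) = 1.218453
x_4 = g(1.218453) = 1.212269
x_5 = g(1.212269) = 1.213670
x_6 = g(1.213670) = 1.213353
x_7 = g(1.213353) = 1.213425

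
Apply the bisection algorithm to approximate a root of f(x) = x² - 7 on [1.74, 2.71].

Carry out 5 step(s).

f(x) = x² - 7
Initial interval: [1.74, 2.71]

Iteration 1:
  c_1 = (1.740000 + 2.710000)/2 = 2.225000
  f(c_1) = f(2.225000) = -2.049375
  f(a) × f(c) ≥ 0, new interval: [2.225000, 2.710000]
Iteration 2:
  c_2 = (2.225000 + 2.710000)/2 = 2.467500
  f(c_2) = f(2.467500) = -0.911444
  f(a) × f(c) ≥ 0, new interval: [2.467500, 2.710000]
Iteration 3:
  c_3 = (2.467500 + 2.710000)/2 = 2.588750
  f(c_3) = f(2.588750) = -0.298373
  f(a) × f(c) ≥ 0, new interval: [2.588750, 2.710000]
Iteration 4:
  c_4 = (2.588750 + 2.710000)/2 = 2.649375
  f(c_4) = f(2.649375) = 0.019188
  f(a) × f(c) < 0, new interval: [2.588750, 2.649375]
Iteration 5:
  c_5 = (2.588750 + 2.649375)/2 = 2.619063
  f(c_5) = f(2.619063) = -0.140512
  f(a) × f(c) ≥ 0, new interval: [2.619063, 2.649375]

After 5 iteration(s), the approximation is c_5 = 2.619063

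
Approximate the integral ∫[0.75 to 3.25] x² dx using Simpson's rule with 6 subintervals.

f(x) = x²
a = 0.75, b = 3.25, n = 6
h = (b - a)/n = 0.416667

Simpson's rule: (h/3)[f(x₀) + 4f(x₁) + 2f(x₂) + ... + f(xₙ)]

x_0 = 0.7500, f(x_0) = 0.562500, coefficient = 1
x_1 = 1.1667, f(x_1) = 1.361111, coefficient = 4
x_2 = 1.5833, f(x_2) = 2.506944, coefficient = 2
x_3 = 2.0000, f(x_3) = 4.000000, coefficient = 4
x_4 = 2.4167, f(x_4) = 5.840278, coefficient = 2
x_5 = 2.8333, f(x_5) = 8.027778, coefficient = 4
x_6 = 3.2500, f(x_6) = 10.562500, coefficient = 1

I ≈ (0.416667/3) × 81.375000 = 11.302083
Exact value: 11.302083
Error: 0.000000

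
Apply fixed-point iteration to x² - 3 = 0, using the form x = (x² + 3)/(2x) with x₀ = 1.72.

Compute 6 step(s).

Equation: x² - 3 = 0
Fixed-point form: x = (x² + 3)/(2x)
x₀ = 1.72

x_1 = g(1.720000) = 1.732093
x_2 = g(1.732093) = 1.732051
x_3 = g(1.732051) = 1.732051
x_4 = g(1.732051) = 1.732051
x_5 = g(1.732051) = 1.732051
x_6 = g(1.732051) = 1.732051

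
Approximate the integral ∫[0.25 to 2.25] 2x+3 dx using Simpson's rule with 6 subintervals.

f(x) = 2x+3
a = 0.25, b = 2.25, n = 6
h = (b - a)/n = 0.333333

Simpson's rule: (h/3)[f(x₀) + 4f(x₁) + 2f(x₂) + ... + f(xₙ)]

x_0 = 0.2500, f(x_0) = 3.500000, coefficient = 1
x_1 = 0.5833, f(x_1) = 4.166667, coefficient = 4
x_2 = 0.9167, f(x_2) = 4.833333, coefficient = 2
x_3 = 1.2500, f(x_3) = 5.500000, coefficient = 4
x_4 = 1.5833, f(x_4) = 6.166667, coefficient = 2
x_5 = 1.9167, f(x_5) = 6.833333, coefficient = 4
x_6 = 2.2500, f(x_6) = 7.500000, coefficient = 1

I ≈ (0.333333/3) × 99.000000 = 11.000000
Exact value: 11.000000
Error: 0.000000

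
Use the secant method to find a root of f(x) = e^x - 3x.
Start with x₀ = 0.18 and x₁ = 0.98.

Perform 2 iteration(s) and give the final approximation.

f(x) = e^x - 3x
x₀ = 0.18, x₁ = 0.98

Secant formula: x_{n+1} = x_n - f(x_n)(x_n - x_{n-1})/(f(x_n) - f(x_{n-1}))

Iteration 1:
  f(0.180000) = 0.657217
  f(0.980000) = -0.275544
  x_2 = 0.980000 - (-0.275544)×(0.980000 - 0.180000)/(-0.275544 - 0.657217)
       = 0.743675
Iteration 2:
  f(0.980000) = -0.275544
  f(0.743675) = -0.127373
  x_3 = 0.743675 - (-0.127373)×(0.743675 - 0.980000)/(-0.127373 - (-0.275544))
       = 0.540522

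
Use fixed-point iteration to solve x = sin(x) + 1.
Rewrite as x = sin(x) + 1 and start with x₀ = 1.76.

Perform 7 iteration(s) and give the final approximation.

Equation: x = sin(x) + 1
Fixed-point form: x = sin(x) + 1
x₀ = 1.76

x_1 = g(1.760000) = 1.982154
x_2 = g(1.982154) = 1.916579
x_3 = g(1.916579) = 1.940811
x_4 = g(1.940811) = 1.932322
x_5 = g(1.932322) = 1.935358
x_6 = g(1.935358) = 1.934280
x_7 = g(1.934280) = 1.934664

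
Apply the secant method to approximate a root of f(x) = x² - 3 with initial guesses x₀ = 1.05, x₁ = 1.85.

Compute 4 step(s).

f(x) = x² - 3
x₀ = 1.05, x₁ = 1.85

Secant formula: x_{n+1} = x_n - f(x_n)(x_n - x_{n-1})/(f(x_n) - f(x_{n-1}))

Iteration 1:
  f(1.050000) = -1.897500
  f(1.850000) = 0.422500
  x_2 = 1.850000 - 0.422500×(1.850000 - 1.050000)/(0.422500 - (-1.897500))
       = 1.704310
Iteration 2:
  f(1.850000) = 0.422500
  f(1.704310) = -0.095326
  x_3 = 1.704310 - (-0.095326)×(1.704310 - 1.850000)/(-0.095326 - 0.422500)
       = 1.731130
Iteration 3:
  f(1.704310) = -0.095326
  f(1.731130) = -0.003188
  x_4 = 1.731130 - (-0.003188)×(1.731130 - 1.704310)/(-0.003188 - (-0.095326))
       = 1.732058
Iteration 4:
  f(1.731130) = -0.003188
  f(1.732058) = 0.000026
  x_5 = 1.732058 - 0.000026×(1.732058 - 1.731130)/(0.000026 - (-0.003188))
       = 1.732051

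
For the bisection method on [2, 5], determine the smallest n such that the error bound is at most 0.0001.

We need (b-a)/2^n ≤ 0.0001
(5 - 2)/2^n ≤ 0.0001
3/2^n ≤ 0.0001
2^n ≥ 30000
n ≥ log₂(30000) = 14.87
n ≥ 15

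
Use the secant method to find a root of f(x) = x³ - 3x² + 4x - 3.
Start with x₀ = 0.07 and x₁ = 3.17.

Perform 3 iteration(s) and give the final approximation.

f(x) = x³ - 3x² + 4x - 3
x₀ = 0.07, x₁ = 3.17

Secant formula: x_{n+1} = x_n - f(x_n)(x_n - x_{n-1})/(f(x_n) - f(x_{n-1}))

Iteration 1:
  f(0.070000) = -2.734357
  f(3.170000) = 11.388313
  x_2 = 3.170000 - 11.388313×(3.170000 - 0.070000)/(11.388313 - (-2.734357))
       = 0.670206
Iteration 2:
  f(3.170000) = 11.388313
  f(0.670206) = -1.365664
  x_3 = 0.670206 - (-1.365664)×(0.670206 - 3.170000)/(-1.365664 - 11.388313)
       = 0.937877
Iteration 3:
  f(0.670206) = -1.365664
  f(0.937877) = -1.062362
  x_4 = 0.937877 - (-1.062362)×(0.937877 - 0.670206)/(-1.062362 - (-1.365664))
       = 1.875440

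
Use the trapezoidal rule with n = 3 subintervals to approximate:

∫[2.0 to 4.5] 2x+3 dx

f(x) = 2x+3
a = 2.0, b = 4.5, n = 3
h = (b - a)/n = 0.833333

Trapezoidal rule: (h/2)[f(x₀) + 2f(x₁) + 2f(x₂) + ... + f(xₙ)]

x_0 = 2.0000, f(x_0) = 7.000000, coefficient = 1
x_1 = 2.8333, f(x_1) = 8.666667, coefficient = 2
x_2 = 3.6667, f(x_2) = 10.333333, coefficient = 2
x_3 = 4.5000, f(x_3) = 12.000000, coefficient = 1

I ≈ (0.833333/2) × 57.000000 = 23.750000
Exact value: 23.750000
Error: 0.000000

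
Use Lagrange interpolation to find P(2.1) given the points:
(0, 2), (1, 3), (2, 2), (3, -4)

Lagrange interpolation formula:
P(x) = Σ yᵢ × Lᵢ(x)
where Lᵢ(x) = Π_{j≠i} (x - xⱼ)/(xᵢ - xⱼ)

L_0(2.1) = (2.1 - 1)/(0 - 1) × (2.1 - 2)/(0 - 2) × (2.1 - 3)/(0 - 3) = 0.016500
L_1(2.1) = (2.1 - 0)/(1 - 0) × (2.1 - 2)/(1 - 2) × (2.1 - 3)/(1 - 3) = -0.094500
L_2(2.1) = (2.1 - 0)/(2 - 0) × (2.1 - 1)/(2 - 1) × (2.1 - 3)/(2 - 3) = 1.039500
L_3(2.1) = (2.1 - 0)/(3 - 0) × (2.1 - 1)/(3 - 1) × (2.1 - 2)/(3 - 2) = 0.038500

P(2.1) = 2×L_0(2.1) + 3×L_1(2.1) + 2×L_2(2.1) + (-4)×L_3(2.1)
P(2.1) = 1.674500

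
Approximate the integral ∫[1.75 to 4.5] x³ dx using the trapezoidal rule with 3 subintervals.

f(x) = x³
a = 1.75, b = 4.5, n = 3
h = (b - a)/n = 0.916667

Trapezoidal rule: (h/2)[f(x₀) + 2f(x₁) + 2f(x₂) + ... + f(xₙ)]

x_0 = 1.7500, f(x_0) = 5.359375, coefficient = 1
x_1 = 2.6667, f(x_1) = 18.962963, coefficient = 2
x_2 = 3.5833, f(x_2) = 46.010995, coefficient = 2
x_3 = 4.5000, f(x_3) = 91.125000, coefficient = 1

I ≈ (0.916667/2) × 226.432292 = 103.781467
Exact value: 100.170898
Error: 3.610569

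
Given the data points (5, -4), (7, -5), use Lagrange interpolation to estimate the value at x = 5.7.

Lagrange interpolation formula:
P(x) = Σ yᵢ × Lᵢ(x)
where Lᵢ(x) = Π_{j≠i} (x - xⱼ)/(xᵢ - xⱼ)

L_0(5.7) = (5.7 - 7)/(5 - 7) = 0.650000
L_1(5.7) = (5.7 - 5)/(7 - 5) = 0.350000

P(5.7) = (-4)×L_0(5.7) + (-5)×L_1(5.7)
P(5.7) = -4.350000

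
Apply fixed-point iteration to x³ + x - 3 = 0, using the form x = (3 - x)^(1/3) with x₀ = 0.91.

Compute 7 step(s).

Equation: x³ + x - 3 = 0
Fixed-point form: x = (3 - x)^(1/3)
x₀ = 0.91

x_1 = g(0.910000) = 1.278543
x_2 = g(1.278543) = 1.198483
x_3 = g(1.198483) = 1.216782
x_4 = g(1.216782) = 1.212648
x_5 = g(1.212648) = 1.213584
x_6 = g(1.213584) = 1.213373
x_7 = g(1.213373) = 1.213421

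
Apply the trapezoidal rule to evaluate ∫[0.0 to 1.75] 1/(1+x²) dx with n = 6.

f(x) = 1/(1+x²)
a = 0.0, b = 1.75, n = 6
h = (b - a)/n = 0.291667

Trapezoidal rule: (h/2)[f(x₀) + 2f(x₁) + 2f(x₂) + ... + f(xₙ)]

x_0 = 0.0000, f(x_0) = 1.000000, coefficient = 1
x_1 = 0.2917, f(x_1) = 0.921600, coefficient = 2
x_2 = 0.5833, f(x_2) = 0.746114, coefficient = 2
x_3 = 0.8750, f(x_3) = 0.566372, coefficient = 2
x_4 = 1.1667, f(x_4) = 0.423529, coefficient = 2
x_5 = 1.4583, f(x_5) = 0.319822, coefficient = 2
x_6 = 1.7500, f(x_6) = 0.246154, coefficient = 1

I ≈ (0.291667/2) × 7.201029 = 1.050150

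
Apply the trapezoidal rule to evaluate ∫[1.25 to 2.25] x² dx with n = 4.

f(x) = x²
a = 1.25, b = 2.25, n = 4
h = (b - a)/n = 0.250000

Trapezoidal rule: (h/2)[f(x₀) + 2f(x₁) + 2f(x₂) + ... + f(xₙ)]

x_0 = 1.2500, f(x_0) = 1.562500, coefficient = 1
x_1 = 1.5000, f(x_1) = 2.250000, coefficient = 2
x_2 = 1.7500, f(x_2) = 3.062500, coefficient = 2
x_3 = 2.0000, f(x_3) = 4.000000, coefficient = 2
x_4 = 2.2500, f(x_4) = 5.062500, coefficient = 1

I ≈ (0.250000/2) × 25.250000 = 3.156250
Exact value: 3.145833
Error: 0.010417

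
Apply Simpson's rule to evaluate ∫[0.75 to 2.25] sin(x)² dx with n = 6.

f(x) = sin(x)²
a = 0.75, b = 2.25, n = 6
h = (b - a)/n = 0.250000

Simpson's rule: (h/3)[f(x₀) + 4f(x₁) + 2f(x₂) + ... + f(xₙ)]

x_0 = 0.7500, f(x_0) = 0.464631, coefficient = 1
x_1 = 1.0000, f(x_1) = 0.708073, coefficient = 4
x_2 = 1.2500, f(x_2) = 0.900572, coefficient = 2
x_3 = 1.5000, f(x_3) = 0.994996, coefficient = 4
x_4 = 1.7500, f(x_4) = 0.968228, coefficient = 2
x_5 = 2.0000, f(x_5) = 0.826822, coefficient = 4
x_6 = 2.2500, f(x_6) = 0.605398, coefficient = 1

I ≈ (0.250000/3) × 14.927196 = 1.243933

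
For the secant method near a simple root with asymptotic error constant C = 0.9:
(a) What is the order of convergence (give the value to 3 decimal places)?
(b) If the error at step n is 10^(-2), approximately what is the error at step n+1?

(a) Secant method has superlinear convergence with order φ = (1+√5)/2 ≈ 1.618.
    This means |e_{n+1}| ≈ C|e_n|^1.618.

(b) With |e_n| = 10^(-2) and C = 0.9:
    |e_{n+1}| ≈ 0.9 × (10^(-2))^1.618 = 0.9 × 10^(-3.24)

(a) ≈ 1.618 (golden ratio); (b) |e_{n+1}| ≈ 5.226e-04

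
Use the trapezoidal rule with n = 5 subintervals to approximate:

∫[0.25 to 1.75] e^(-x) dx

f(x) = e^(-x)
a = 0.25, b = 1.75, n = 5
h = (b - a)/n = 0.300000

Trapezoidal rule: (h/2)[f(x₀) + 2f(x₁) + 2f(x₂) + ... + f(xₙ)]

x_0 = 0.2500, f(x_0) = 0.778801, coefficient = 1
x_1 = 0.5500, f(x_1) = 0.576950, coefficient = 2
x_2 = 0.8500, f(x_2) = 0.427415, coefficient = 2
x_3 = 1.1500, f(x_3) = 0.316637, coefficient = 2
x_4 = 1.4500, f(x_4) = 0.234570, coefficient = 2
x_5 = 1.7500, f(x_5) = 0.173774, coefficient = 1

I ≈ (0.300000/2) × 4.063718 = 0.609558
Exact value: 0.605027
Error: 0.004531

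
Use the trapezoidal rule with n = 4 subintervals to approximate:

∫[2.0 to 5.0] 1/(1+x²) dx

f(x) = 1/(1+x²)
a = 2.0, b = 5.0, n = 4
h = (b - a)/n = 0.750000

Trapezoidal rule: (h/2)[f(x₀) + 2f(x₁) + 2f(x₂) + ... + f(xₙ)]

x_0 = 2.0000, f(x_0) = 0.200000, coefficient = 1
x_1 = 2.7500, f(x_1) = 0.116788, coefficient = 2
x_2 = 3.5000, f(x_2) = 0.075472, coefficient = 2
x_3 = 4.2500, f(x_3) = 0.052459, coefficient = 2
x_4 = 5.0000, f(x_4) = 0.038462, coefficient = 1

I ≈ (0.750000/2) × 0.727900 = 0.272962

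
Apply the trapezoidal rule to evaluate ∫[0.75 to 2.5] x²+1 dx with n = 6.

f(x) = x²+1
a = 0.75, b = 2.5, n = 6
h = (b - a)/n = 0.291667

Trapezoidal rule: (h/2)[f(x₀) + 2f(x₁) + 2f(x₂) + ... + f(xₙ)]

x_0 = 0.7500, f(x_0) = 1.562500, coefficient = 1
x_1 = 1.0417, f(x_1) = 2.085069, coefficient = 2
x_2 = 1.3333, f(x_2) = 2.777778, coefficient = 2
x_3 = 1.6250, f(x_3) = 3.640625, coefficient = 2
x_4 = 1.9167, f(x_4) = 4.673611, coefficient = 2
x_5 = 2.2083, f(x_5) = 5.876736, coefficient = 2
x_6 = 2.5000, f(x_6) = 7.250000, coefficient = 1

I ≈ (0.291667/2) × 46.920139 = 6.842520
Exact value: 6.817708
Error: 0.024812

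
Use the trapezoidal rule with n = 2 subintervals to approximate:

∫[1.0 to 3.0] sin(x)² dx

f(x) = sin(x)²
a = 1.0, b = 3.0, n = 2
h = (b - a)/n = 1.000000

Trapezoidal rule: (h/2)[f(x₀) + 2f(x₁) + 2f(x₂) + ... + f(xₙ)]

x_0 = 1.0000, f(x_0) = 0.708073, coefficient = 1
x_1 = 2.0000, f(x_1) = 0.826822, coefficient = 2
x_2 = 3.0000, f(x_2) = 0.019915, coefficient = 1

I ≈ (1.000000/2) × 2.381632 = 1.190816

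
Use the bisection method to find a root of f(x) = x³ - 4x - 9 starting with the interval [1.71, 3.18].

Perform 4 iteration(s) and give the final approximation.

f(x) = x³ - 4x - 9
Initial interval: [1.71, 3.18]

Iteration 1:
  c_1 = (1.710000 + 3.180000)/2 = 2.445000
  f(c_1) = f(2.445000) = -4.163729
  f(a) × f(c) ≥ 0, new interval: [2.445000, 3.180000]
Iteration 2:
  c_2 = (2.445000 + 3.180000)/2 = 2.812500
  f(c_2) = f(2.812500) = 1.997314
  f(a) × f(c) < 0, new interval: [2.445000, 2.812500]
Iteration 3:
  c_3 = (2.445000 + 2.812500)/2 = 2.628750
  f(c_3) = f(2.628750) = -1.349479
  f(a) × f(c) ≥ 0, new interval: [2.628750, 2.812500]
Iteration 4:
  c_4 = (2.628750 + 2.812500)/2 = 2.720625
  f(c_4) = f(2.720625) = 0.255023
  f(a) × f(c) < 0, new interval: [2.628750, 2.720625]

After 4 iteration(s), the approximation is c_4 = 2.720625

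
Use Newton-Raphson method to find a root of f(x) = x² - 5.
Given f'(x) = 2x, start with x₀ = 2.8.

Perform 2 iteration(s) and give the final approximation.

f(x) = x² - 5
f'(x) = 2x
x₀ = 2.8

Newton-Raphson formula: x_{n+1} = x_n - f(x_n)/f'(x_n)

Iteration 1:
  f(2.800000) = 2.840000
  f'(2.800000) = 5.600000
  x_1 = 2.800000 - 2.840000/5.600000 = 2.292857
Iteration 2:
  f(2.292857) = 0.257194
  f'(2.292857) = 4.585714
  x_2 = 2.292857 - 0.257194/4.585714 = 2.236771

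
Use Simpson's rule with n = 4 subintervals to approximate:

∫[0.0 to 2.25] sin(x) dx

f(x) = sin(x)
a = 0.0, b = 2.25, n = 4
h = (b - a)/n = 0.562500

Simpson's rule: (h/3)[f(x₀) + 4f(x₁) + 2f(x₂) + ... + f(xₙ)]

x_0 = 0.0000, f(x_0) = 0.000000, coefficient = 1
x_1 = 0.5625, f(x_1) = 0.533303, coefficient = 4
x_2 = 1.1250, f(x_2) = 0.902268, coefficient = 2
x_3 = 1.6875, f(x_3) = 0.993198, coefficient = 4
x_4 = 2.2500, f(x_4) = 0.778073, coefficient = 1

I ≈ (0.562500/3) × 8.688610 = 1.629114
Exact value: 1.628174
Error: 0.000941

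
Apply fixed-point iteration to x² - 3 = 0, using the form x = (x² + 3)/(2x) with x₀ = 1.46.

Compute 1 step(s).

Equation: x² - 3 = 0
Fixed-point form: x = (x² + 3)/(2x)
x₀ = 1.46

x_1 = g(1.460000) = 1.757397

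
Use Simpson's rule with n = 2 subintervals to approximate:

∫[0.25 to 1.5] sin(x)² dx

f(x) = sin(x)²
a = 0.25, b = 1.5, n = 2
h = (b - a)/n = 0.625000

Simpson's rule: (h/3)[f(x₀) + 4f(x₁) + 2f(x₂) + ... + f(xₙ)]

x_0 = 0.2500, f(x_0) = 0.061209, coefficient = 1
x_1 = 0.8750, f(x_1) = 0.589123, coefficient = 4
x_2 = 1.5000, f(x_2) = 0.994996, coefficient = 1

I ≈ (0.625000/3) × 3.412697 = 0.710979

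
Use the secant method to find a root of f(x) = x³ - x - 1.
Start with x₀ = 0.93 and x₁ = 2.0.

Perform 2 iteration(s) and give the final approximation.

f(x) = x³ - x - 1
x₀ = 0.93, x₁ = 2.0

Secant formula: x_{n+1} = x_n - f(x_n)(x_n - x_{n-1})/(f(x_n) - f(x_{n-1}))

Iteration 1:
  f(0.930000) = -1.125643
  f(2.000000) = 5.000000
  x_2 = 2.000000 - 5.000000×(2.000000 - 0.930000)/(5.000000 - (-1.125643))
       = 1.126622
Iteration 2:
  f(2.000000) = 5.000000
  f(1.126622) = -0.696626
  x_3 = 1.126622 - (-0.696626)×(1.126622 - 2.000000)/(-0.696626 - 5.000000)
       = 1.233425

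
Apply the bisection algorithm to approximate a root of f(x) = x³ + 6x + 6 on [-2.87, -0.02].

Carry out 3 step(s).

f(x) = x³ + 6x + 6
Initial interval: [-2.87, -0.02]

Iteration 1:
  c_1 = (-2.870000 + (-0.020000))/2 = -1.445000
  f(c_1) = f(-1.445000) = -5.687196
  f(a) × f(c) ≥ 0, new interval: [-1.445000, -0.020000]
Iteration 2:
  c_2 = (-1.445000 + (-0.020000))/2 = -0.732500
  f(c_2) = f(-0.732500) = 1.211973
  f(a) × f(c) < 0, new interval: [-1.445000, -0.732500]
Iteration 3:
  c_3 = (-1.445000 + (-0.732500))/2 = -1.088750
  f(c_3) = f(-1.088750) = -1.823079
  f(a) × f(c) ≥ 0, new interval: [-1.088750, -0.732500]

After 3 iteration(s), the approximation is c_3 = -1.088750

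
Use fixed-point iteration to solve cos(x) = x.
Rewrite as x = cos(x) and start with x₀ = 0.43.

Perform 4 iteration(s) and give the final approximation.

Equation: cos(x) = x
Fixed-point form: x = cos(x)
x₀ = 0.43

x_1 = g(0.430000) = 0.908966
x_2 = g(0.908966) = 0.614562
x_3 = g(0.614562) = 0.817026
x_4 = g(0.817026) = 0.684393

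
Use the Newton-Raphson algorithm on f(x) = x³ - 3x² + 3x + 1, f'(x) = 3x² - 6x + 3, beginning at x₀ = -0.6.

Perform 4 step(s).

f(x) = x³ - 3x² + 3x + 1
f'(x) = 3x² - 6x + 3
x₀ = -0.6

Newton-Raphson formula: x_{n+1} = x_n - f(x_n)/f'(x_n)

Iteration 1:
  f(-0.600000) = -2.096000
  f'(-0.600000) = 7.680000
  x_1 = -0.600000 - (-2.096000)/7.680000 = -0.327083
Iteration 2:
  f(-0.327083) = -0.337193
  f'(-0.327083) = 5.283451
  x_2 = -0.327083 - (-0.337193)/5.283451 = -0.263263
Iteration 3:
  f(-0.263263) = -0.015956
  f'(-0.263263) = 4.787498
  x_3 = -0.263263 - (-0.015956)/4.787498 = -0.259930
Iteration 4:
  f(-0.259930) = -0.000042
  f'(-0.259930) = 4.762270
  x_4 = -0.259930 - (-0.000042)/4.762270 = -0.259921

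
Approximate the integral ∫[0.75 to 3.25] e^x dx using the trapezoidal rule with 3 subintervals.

f(x) = e^x
a = 0.75, b = 3.25, n = 3
h = (b - a)/n = 0.833333

Trapezoidal rule: (h/2)[f(x₀) + 2f(x₁) + 2f(x₂) + ... + f(xₙ)]

x_0 = 0.7500, f(x_0) = 2.117000, coefficient = 1
x_1 = 1.5833, f(x_1) = 4.871166, coefficient = 2
x_2 = 2.4167, f(x_2) = 11.208436, coefficient = 2
x_3 = 3.2500, f(x_3) = 25.790340, coefficient = 1

I ≈ (0.833333/2) × 60.066543 = 25.027726
Exact value: 23.673340
Error: 1.354386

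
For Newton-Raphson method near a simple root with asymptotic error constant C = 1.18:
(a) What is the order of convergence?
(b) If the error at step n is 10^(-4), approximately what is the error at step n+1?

(a) Newton-Raphson has quadratic (order 2) convergence near simple roots.
    This means |e_{n+1}| ≈ C|e_n|².

(b) With |e_n| = 10^(-4) and C = 1.18:
    |e_{n+1}| ≈ 1.18 × (10^(-4))² = 1.18 × 10^(-8)

(a) 2 (quadratic); (b) |e_{n+1}| ≈ 1.180e-08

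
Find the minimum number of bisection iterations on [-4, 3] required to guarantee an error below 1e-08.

We need (b-a)/2^n ≤ 1e-08
(3 - (-4))/2^n ≤ 1e-08
7/2^n ≤ 1e-08
2^n ≥ 700000000
n ≥ log₂(700000000) = 29.38
n ≥ 30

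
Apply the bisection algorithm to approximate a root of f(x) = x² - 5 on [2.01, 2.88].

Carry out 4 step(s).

f(x) = x² - 5
Initial interval: [2.01, 2.88]

Iteration 1:
  c_1 = (2.010000 + 2.880000)/2 = 2.445000
  f(c_1) = f(2.445000) = 0.978025
  f(a) × f(c) < 0, new interval: [2.010000, 2.445000]
Iteration 2:
  c_2 = (2.010000 + 2.445000)/2 = 2.227500
  f(c_2) = f(2.227500) = -0.038244
  f(a) × f(c) ≥ 0, new interval: [2.227500, 2.445000]
Iteration 3:
  c_3 = (2.227500 + 2.445000)/2 = 2.336250
  f(c_3) = f(2.336250) = 0.458064
  f(a) × f(c) < 0, new interval: [2.227500, 2.336250]
Iteration 4:
  c_4 = (2.227500 + 2.336250)/2 = 2.281875
  f(c_4) = f(2.281875) = 0.206954
  f(a) × f(c) < 0, new interval: [2.227500, 2.281875]

After 4 iteration(s), the approximation is c_4 = 2.281875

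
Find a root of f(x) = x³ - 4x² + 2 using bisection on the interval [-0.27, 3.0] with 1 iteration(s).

f(x) = x³ - 4x² + 2
Initial interval: [-0.27, 3.0]

Iteration 1:
  c_1 = (-0.270000 + 3.000000)/2 = 1.365000
  f(c_1) = f(1.365000) = -2.909598
  f(a) × f(c) < 0, new interval: [-0.270000, 1.365000]

After 1 iteration(s), the approximation is c_1 = 1.365000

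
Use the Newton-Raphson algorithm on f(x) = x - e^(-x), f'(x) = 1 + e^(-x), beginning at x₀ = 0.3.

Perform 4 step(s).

f(x) = x - e^(-x)
f'(x) = 1 + e^(-x)
x₀ = 0.3

Newton-Raphson formula: x_{n+1} = x_n - f(x_n)/f'(x_n)

Iteration 1:
  f(0.300000) = -0.440818
  f'(0.300000) = 1.740818
  x_1 = 0.300000 - (-0.440818)/1.740818 = 0.553225
Iteration 2:
  f(0.553225) = -0.021868
  f'(0.553225) = 1.575092
  x_2 = 0.553225 - (-0.021868)/1.575092 = 0.567108
Iteration 3:
  f(0.567108) = -0.000055
  f'(0.567108) = 1.567163
  x_3 = 0.567108 - (-0.000055)/1.567163 = 0.567143
Iteration 4:
  f(0.567143) = 0.000000
  f'(0.567143) = 1.567143
  x_4 = 0.567143 - 0.000000/1.567143 = 0.567143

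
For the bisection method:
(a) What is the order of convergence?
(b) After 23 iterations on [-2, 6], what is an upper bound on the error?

(a) Bisection has linear (order 1) convergence; the error is halved each step.

(b) Error bound = (b-a)/2^n = (6 - (-2))/2^{23}
    = 8/2^{23}

(a) 1 (linear); (b) error ≤ 9.54e-07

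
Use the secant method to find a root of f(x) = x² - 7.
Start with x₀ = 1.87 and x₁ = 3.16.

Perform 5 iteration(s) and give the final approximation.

f(x) = x² - 7
x₀ = 1.87, x₁ = 3.16

Secant formula: x_{n+1} = x_n - f(x_n)(x_n - x_{n-1})/(f(x_n) - f(x_{n-1}))

Iteration 1:
  f(1.870000) = -3.503100
  f(3.160000) = 2.985600
  x_2 = 3.160000 - 2.985600×(3.160000 - 1.870000)/(2.985600 - (-3.503100))
       = 2.566441
Iteration 2:
  f(3.160000) = 2.985600
  f(2.566441) = -0.413379
  x_3 = 2.566441 - (-0.413379)×(2.566441 - 3.160000)/(-0.413379 - 2.985600)
       = 2.638629
Iteration 3:
  f(2.566441) = -0.413379
  f(2.638629) = -0.037637
  x_4 = 2.638629 - (-0.037637)×(2.638629 - 2.566441)/(-0.037637 - (-0.413379))
       = 2.645860
Iteration 4:
  f(2.638629) = -0.037637
  f(2.645860) = 0.000574
  x_5 = 2.645860 - 0.000574×(2.645860 - 2.638629)/(0.000574 - (-0.037637))
       = 2.645751
Iteration 5:
  f(2.645860) = 0.000574
  f(2.645751) = -0.000001
  x_6 = 2.645751 - (-0.000001)×(2.645751 - 2.645860)/(-0.000001 - 0.000574)
       = 2.645751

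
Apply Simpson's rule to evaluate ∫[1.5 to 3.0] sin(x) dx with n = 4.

f(x) = sin(x)
a = 1.5, b = 3.0, n = 4
h = (b - a)/n = 0.375000

Simpson's rule: (h/3)[f(x₀) + 4f(x₁) + 2f(x₂) + ... + f(xₙ)]

x_0 = 1.5000, f(x_0) = 0.997495, coefficient = 1
x_1 = 1.8750, f(x_1) = 0.954086, coefficient = 4
x_2 = 2.2500, f(x_2) = 0.778073, coefficient = 2
x_3 = 2.6250, f(x_3) = 0.493920, coefficient = 4
x_4 = 3.0000, f(x_4) = 0.141120, coefficient = 1

I ≈ (0.375000/3) × 8.486786 = 1.060848
Exact value: 1.060730
Error: 0.000119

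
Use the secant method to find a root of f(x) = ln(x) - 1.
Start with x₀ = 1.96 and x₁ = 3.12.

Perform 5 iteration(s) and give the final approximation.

f(x) = ln(x) - 1
x₀ = 1.96, x₁ = 3.12

Secant formula: x_{n+1} = x_n - f(x_n)(x_n - x_{n-1})/(f(x_n) - f(x_{n-1}))

Iteration 1:
  f(1.960000) = -0.327056
  f(3.120000) = 0.137833
  x_2 = 3.120000 - 0.137833×(3.120000 - 1.960000)/(0.137833 - (-0.327056))
       = 2.776076
Iteration 2:
  f(3.120000) = 0.137833
  f(2.776076) = 0.021038
  x_3 = 2.776076 - 0.021038×(2.776076 - 3.120000)/(0.021038 - 0.137833)
       = 2.714124
Iteration 3:
  f(2.776076) = 0.021038
  f(2.714124) = -0.001531
  x_4 = 2.714124 - (-0.001531)×(2.714124 - 2.776076)/(-0.001531 - 0.021038)
       = 2.718326
Iteration 4:
  f(2.714124) = -0.001531
  f(2.718326) = 0.000016
  x_5 = 2.718326 - 0.000016×(2.718326 - 2.714124)/(0.000016 - (-0.001531))
       = 2.718282
Iteration 5:
  f(2.718326) = 0.000016
  f(2.718282) = 0.000000
  x_6 = 2.718282 - 0.000000×(2.718282 - 2.718326)/(0.000000 - 0.000016)
       = 2.718282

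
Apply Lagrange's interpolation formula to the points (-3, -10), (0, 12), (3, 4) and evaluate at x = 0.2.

Lagrange interpolation formula:
P(x) = Σ yᵢ × Lᵢ(x)
where Lᵢ(x) = Π_{j≠i} (x - xⱼ)/(xᵢ - xⱼ)

L_0(0.2) = (0.2 - 0)/(-3 - 0) × (0.2 - 3)/(-3 - 3) = -0.031111
L_1(0.2) = (0.2 - (-3))/(0 - (-3)) × (0.2 - 3)/(0 - 3) = 0.995556
L_2(0.2) = (0.2 - (-3))/(3 - (-3)) × (0.2 - 0)/(3 - 0) = 0.035556

P(0.2) = (-10)×L_0(0.2) + 12×L_1(0.2) + 4×L_2(0.2)
P(0.2) = 12.400000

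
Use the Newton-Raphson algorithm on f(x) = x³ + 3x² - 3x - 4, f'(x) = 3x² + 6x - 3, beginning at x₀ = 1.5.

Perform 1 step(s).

f(x) = x³ + 3x² - 3x - 4
f'(x) = 3x² + 6x - 3
x₀ = 1.5

Newton-Raphson formula: x_{n+1} = x_n - f(x_n)/f'(x_n)

Iteration 1:
  f(1.500000) = 1.625000
  f'(1.500000) = 12.750000
  x_1 = 1.500000 - 1.625000/12.750000 = 1.372549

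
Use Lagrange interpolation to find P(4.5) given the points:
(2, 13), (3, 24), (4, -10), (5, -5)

Lagrange interpolation formula:
P(x) = Σ yᵢ × Lᵢ(x)
where Lᵢ(x) = Π_{j≠i} (x - xⱼ)/(xᵢ - xⱼ)

L_0(4.5) = (4.5 - 3)/(2 - 3) × (4.5 - 4)/(2 - 4) × (4.5 - 5)/(2 - 5) = 0.062500
L_1(4.5) = (4.5 - 2)/(3 - 2) × (4.5 - 4)/(3 - 4) × (4.5 - 5)/(3 - 5) = -0.312500
L_2(4.5) = (4.5 - 2)/(4 - 2) × (4.5 - 3)/(4 - 3) × (4.5 - 5)/(4 - 5) = 0.937500
L_3(4.5) = (4.5 - 2)/(5 - 2) × (4.5 - 3)/(5 - 3) × (4.5 - 4)/(5 - 4) = 0.312500

P(4.5) = 13×L_0(4.5) + 24×L_1(4.5) + (-10)×L_2(4.5) + (-5)×L_3(4.5)
P(4.5) = -17.625000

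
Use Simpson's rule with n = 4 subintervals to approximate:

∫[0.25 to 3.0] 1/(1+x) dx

f(x) = 1/(1+x)
a = 0.25, b = 3.0, n = 4
h = (b - a)/n = 0.687500

Simpson's rule: (h/3)[f(x₀) + 4f(x₁) + 2f(x₂) + ... + f(xₙ)]

x_0 = 0.2500, f(x_0) = 0.800000, coefficient = 1
x_1 = 0.9375, f(x_1) = 0.516129, coefficient = 4
x_2 = 1.6250, f(x_2) = 0.380952, coefficient = 2
x_3 = 2.3125, f(x_3) = 0.301887, coefficient = 4
x_4 = 3.0000, f(x_4) = 0.250000, coefficient = 1

I ≈ (0.687500/3) × 5.083968 = 1.165076
Exact value: 1.163151
Error: 0.001925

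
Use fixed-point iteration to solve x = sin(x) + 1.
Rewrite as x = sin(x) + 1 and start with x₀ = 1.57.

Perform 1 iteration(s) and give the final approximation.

Equation: x = sin(x) + 1
Fixed-point form: x = sin(x) + 1
x₀ = 1.57

x_1 = g(1.570000) = 2.000000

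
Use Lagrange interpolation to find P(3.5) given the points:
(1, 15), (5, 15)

Lagrange interpolation formula:
P(x) = Σ yᵢ × Lᵢ(x)
where Lᵢ(x) = Π_{j≠i} (x - xⱼ)/(xᵢ - xⱼ)

L_0(3.5) = (3.5 - 5)/(1 - 5) = 0.375000
L_1(3.5) = (3.5 - 1)/(5 - 1) = 0.625000

P(3.5) = 15×L_0(3.5) + 15×L_1(3.5)
P(3.5) = 15.000000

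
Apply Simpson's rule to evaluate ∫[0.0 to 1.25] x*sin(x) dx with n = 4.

f(x) = x*sin(x)
a = 0.0, b = 1.25, n = 4
h = (b - a)/n = 0.312500

Simpson's rule: (h/3)[f(x₀) + 4f(x₁) + 2f(x₂) + ... + f(xₙ)]

x_0 = 0.0000, f(x_0) = 0.000000, coefficient = 1
x_1 = 0.3125, f(x_1) = 0.096075, coefficient = 4
x_2 = 0.6250, f(x_2) = 0.365686, coefficient = 2
x_3 = 0.9375, f(x_3) = 0.755701, coefficient = 4
x_4 = 1.2500, f(x_4) = 1.186231, coefficient = 1

I ≈ (0.312500/3) × 5.324705 = 0.554657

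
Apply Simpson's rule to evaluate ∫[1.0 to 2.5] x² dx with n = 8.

f(x) = x²
a = 1.0, b = 2.5, n = 8
h = (b - a)/n = 0.187500

Simpson's rule: (h/3)[f(x₀) + 4f(x₁) + 2f(x₂) + ... + f(xₙ)]

x_0 = 1.0000, f(x_0) = 1.000000, coefficient = 1
x_1 = 1.1875, f(x_1) = 1.410156, coefficient = 4
x_2 = 1.3750, f(x_2) = 1.890625, coefficient = 2
x_3 = 1.5625, f(x_3) = 2.441406, coefficient = 4
x_4 = 1.7500, f(x_4) = 3.062500, coefficient = 2
x_5 = 1.9375, f(x_5) = 3.753906, coefficient = 4
x_6 = 2.1250, f(x_6) = 4.515625, coefficient = 2
x_7 = 2.3125, f(x_7) = 5.347656, coefficient = 4
x_8 = 2.5000, f(x_8) = 6.250000, coefficient = 1

I ≈ (0.187500/3) × 78.000000 = 4.875000
Exact value: 4.875000
Error: 0.000000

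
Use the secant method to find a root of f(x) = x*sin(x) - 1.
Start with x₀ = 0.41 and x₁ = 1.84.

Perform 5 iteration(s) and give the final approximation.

f(x) = x*sin(x) - 1
x₀ = 0.41, x₁ = 1.84

Secant formula: x_{n+1} = x_n - f(x_n)(x_n - x_{n-1})/(f(x_n) - f(x_{n-1}))

Iteration 1:
  f(0.410000) = -0.836570
  f(1.840000) = 0.773729
  x_2 = 1.840000 - 0.773729×(1.840000 - 0.410000)/(0.773729 - (-0.836570))
       = 1.152903
Iteration 2:
  f(1.840000) = 0.773729
  f(1.152903) = 0.053691
  x_3 = 1.152903 - 0.053691×(1.152903 - 1.840000)/(0.053691 - 0.773729)
       = 1.101668
Iteration 3:
  f(1.152903) = 0.053691
  f(1.101668) = -0.017353
  x_4 = 1.101668 - (-0.017353)×(1.101668 - 1.152903)/(-0.017353 - 0.053691)
       = 1.114183
Iteration 4:
  f(1.101668) = -0.017353
  f(1.114183) = 0.000035
  x_5 = 1.114183 - 0.000035×(1.114183 - 1.101668)/(0.000035 - (-0.017353))
       = 1.114157
Iteration 5:
  f(1.114183) = 0.000035
  f(1.114157) = 0.000000
  x_6 = 1.114157 - 0.000000×(1.114157 - 1.114183)/(0.000000 - 0.000035)
       = 1.114157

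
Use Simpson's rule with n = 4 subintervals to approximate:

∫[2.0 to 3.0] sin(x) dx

f(x) = sin(x)
a = 2.0, b = 3.0, n = 4
h = (b - a)/n = 0.250000

Simpson's rule: (h/3)[f(x₀) + 4f(x₁) + 2f(x₂) + ... + f(xₙ)]

x_0 = 2.0000, f(x_0) = 0.909297, coefficient = 1
x_1 = 2.2500, f(x_1) = 0.778073, coefficient = 4
x_2 = 2.5000, f(x_2) = 0.598472, coefficient = 2
x_3 = 2.7500, f(x_3) = 0.381661, coefficient = 4
x_4 = 3.0000, f(x_4) = 0.141120, coefficient = 1

I ≈ (0.250000/3) × 6.886298 = 0.573858
Exact value: 0.573846
Error: 0.000013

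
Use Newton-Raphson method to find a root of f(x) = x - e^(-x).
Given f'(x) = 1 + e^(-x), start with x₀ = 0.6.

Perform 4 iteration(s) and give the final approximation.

f(x) = x - e^(-x)
f'(x) = 1 + e^(-x)
x₀ = 0.6

Newton-Raphson formula: x_{n+1} = x_n - f(x_n)/f'(x_n)

Iteration 1:
  f(0.600000) = 0.051188
  f'(0.600000) = 1.548812
  x_1 = 0.600000 - 0.051188/1.548812 = 0.566950
Iteration 2:
  f(0.566950) = -0.000303
  f'(0.566950) = 1.567253
  x_2 = 0.566950 - (-0.000303)/1.567253 = 0.567143
Iteration 3:
  f(0.567143) = 0.000000
  f'(0.567143) = 1.567143
  x_3 = 0.567143 - 0.000000/1.567143 = 0.567143
Iteration 4:
  f(0.567143) = 0.000000
  f'(0.567143) = 1.567143
  x_4 = 0.567143 - 0.000000/1.567143 = 0.567143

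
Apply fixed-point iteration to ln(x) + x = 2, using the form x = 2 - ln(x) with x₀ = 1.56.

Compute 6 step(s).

Equation: ln(x) + x = 2
Fixed-point form: x = 2 - ln(x)
x₀ = 1.56

x_1 = g(1.560000) = 1.555314
x_2 = g(1.555314) = 1.558322
x_3 = g(1.558322) = 1.556390
x_4 = g(1.556390) = 1.557631
x_5 = g(1.557631) = 1.556834
x_6 = g(1.556834) = 1.557346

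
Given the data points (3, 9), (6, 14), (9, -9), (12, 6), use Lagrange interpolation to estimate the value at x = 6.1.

Lagrange interpolation formula:
P(x) = Σ yᵢ × Lᵢ(x)
where Lᵢ(x) = Π_{j≠i} (x - xⱼ)/(xᵢ - xⱼ)

L_0(6.1) = (6.1 - 6)/(3 - 6) × (6.1 - 9)/(3 - 9) × (6.1 - 12)/(3 - 12) = -0.010562
L_1(6.1) = (6.1 - 3)/(6 - 3) × (6.1 - 9)/(6 - 9) × (6.1 - 12)/(6 - 12) = 0.982241
L_2(6.1) = (6.1 - 3)/(9 - 3) × (6.1 - 6)/(9 - 6) × (6.1 - 12)/(9 - 12) = 0.033870
L_3(6.1) = (6.1 - 3)/(12 - 3) × (6.1 - 6)/(12 - 6) × (6.1 - 9)/(12 - 9) = -0.005549

P(6.1) = 9×L_0(6.1) + 14×L_1(6.1) + (-9)×L_2(6.1) + 6×L_3(6.1)
P(6.1) = 13.318185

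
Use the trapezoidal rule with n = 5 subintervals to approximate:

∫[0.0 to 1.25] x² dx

f(x) = x²
a = 0.0, b = 1.25, n = 5
h = (b - a)/n = 0.250000

Trapezoidal rule: (h/2)[f(x₀) + 2f(x₁) + 2f(x₂) + ... + f(xₙ)]

x_0 = 0.0000, f(x_0) = 0.000000, coefficient = 1
x_1 = 0.2500, f(x_1) = 0.062500, coefficient = 2
x_2 = 0.5000, f(x_2) = 0.250000, coefficient = 2
x_3 = 0.7500, f(x_3) = 0.562500, coefficient = 2
x_4 = 1.0000, f(x_4) = 1.000000, coefficient = 2
x_5 = 1.2500, f(x_5) = 1.562500, coefficient = 1

I ≈ (0.250000/2) × 5.312500 = 0.664062
Exact value: 0.651042
Error: 0.013021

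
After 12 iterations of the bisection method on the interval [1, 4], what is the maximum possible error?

Bisection error bound: |error| ≤ (b-a)/2^n
|error| ≤ (4 - 1)/2^12 = 3/2^12
|error| ≤ 0.0007324219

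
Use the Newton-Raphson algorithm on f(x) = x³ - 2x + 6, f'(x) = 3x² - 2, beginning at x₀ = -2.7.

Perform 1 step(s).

f(x) = x³ - 2x + 6
f'(x) = 3x² - 2
x₀ = -2.7

Newton-Raphson formula: x_{n+1} = x_n - f(x_n)/f'(x_n)

Iteration 1:
  f(-2.700000) = -8.283000
  f'(-2.700000) = 19.870000
  x_1 = -2.700000 - (-8.283000)/19.870000 = -2.283140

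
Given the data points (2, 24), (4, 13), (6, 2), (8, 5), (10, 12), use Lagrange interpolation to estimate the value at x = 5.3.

Lagrange interpolation formula:
P(x) = Σ yᵢ × Lᵢ(x)
where Lᵢ(x) = Π_{j≠i} (x - xⱼ)/(xᵢ - xⱼ)

L_0(5.3) = (5.3 - 4)/(2 - 4) × (5.3 - 6)/(2 - 6) × (5.3 - 8)/(2 - 8) × (5.3 - 10)/(2 - 10) = -0.030073
L_1(5.3) = (5.3 - 2)/(4 - 2) × (5.3 - 6)/(4 - 6) × (5.3 - 8)/(4 - 8) × (5.3 - 10)/(4 - 10) = 0.305353
L_2(5.3) = (5.3 - 2)/(6 - 2) × (5.3 - 4)/(6 - 4) × (5.3 - 8)/(6 - 8) × (5.3 - 10)/(6 - 10) = 0.850627
L_3(5.3) = (5.3 - 2)/(8 - 2) × (5.3 - 4)/(8 - 4) × (5.3 - 6)/(8 - 6) × (5.3 - 10)/(8 - 10) = -0.147022
L_4(5.3) = (5.3 - 2)/(10 - 2) × (5.3 - 4)/(10 - 4) × (5.3 - 6)/(10 - 6) × (5.3 - 8)/(10 - 8) = 0.021115

P(5.3) = 24×L_0(5.3) + 13×L_1(5.3) + 2×L_2(5.3) + 5×L_3(5.3) + 12×L_4(5.3)
P(5.3) = 4.467369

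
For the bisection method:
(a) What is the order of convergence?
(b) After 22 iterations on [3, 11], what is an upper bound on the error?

(a) Bisection has linear (order 1) convergence; the error is halved each step.

(b) Error bound = (b-a)/2^n = (11 - 3)/2^{22}
    = 8/2^{22}

(a) 1 (linear); (b) error ≤ 1.91e-06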